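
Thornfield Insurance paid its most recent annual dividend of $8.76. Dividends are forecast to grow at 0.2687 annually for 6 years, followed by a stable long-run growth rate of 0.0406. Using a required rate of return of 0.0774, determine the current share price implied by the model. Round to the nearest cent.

Two-stage DDM. Project D₁…D_6 at 0.2687, terminal growth 0.0406, discount at r = 0.0774.
D_1 = 11.1138
D_2 = 14.1001
D_3 = 17.8888
D_4 = 22.6955
D_5 = 28.7938
D_6 = 36.5307
Terminal value at t=6: TV = D_7/(r−g) = 38.0138/(0.0774−0.0406) = 1032.9844
P₀ = 11.1138/(1+0.0774)^1 + 14.1001/(1+0.0774)^2 + 17.8888/(1+0.0774)^3 + 22.6955/(1+0.0774)^4 + 28.7938/(1+0.0774)^5 + 36.5307/(1+0.0774)^6 + 1032.9844/(1+0.0774)^6 = 757.2374

$757.24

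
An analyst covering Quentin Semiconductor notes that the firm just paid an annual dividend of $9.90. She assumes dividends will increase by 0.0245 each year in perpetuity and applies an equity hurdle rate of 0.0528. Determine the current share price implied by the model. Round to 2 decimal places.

$358.39

Gordon growth model: P₀ = D₁/(r − g). D₁ = 9.90 × (1 + 0.0245) = 10.1425.
P₀ = 10.1425 / (0.0528 − 0.0245) = 10.1425 / 0.0283 = 358.3940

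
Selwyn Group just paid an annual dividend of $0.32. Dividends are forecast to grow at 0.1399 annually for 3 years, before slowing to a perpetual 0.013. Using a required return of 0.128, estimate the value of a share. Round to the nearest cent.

$3.89

Two-stage DDM. Project D₁…D_3 at 0.1399, terminal growth 0.013, discount at r = 0.128.
D_1 = 0.3648
D_2 = 0.4158
D_3 = 0.4740
Terminal value at t=3: TV = D_4/(r−g) = 0.4801/(0.128−0.013) = 4.1751
P₀ = 0.3648/(1+0.128)^1 + 0.4158/(1+0.128)^2 + 0.4740/(1+0.128)^3 + 4.1751/(1+0.128)^3 = 3.8893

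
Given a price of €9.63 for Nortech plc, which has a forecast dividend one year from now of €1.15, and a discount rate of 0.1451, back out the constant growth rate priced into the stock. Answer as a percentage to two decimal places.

2.57%

From P₀ = D₁/(r − g), the implied growth is g = r − D₁/P₀.
g = 0.1451 − 1.15/9.63 = 0.1451 − 0.11942 = 0.02568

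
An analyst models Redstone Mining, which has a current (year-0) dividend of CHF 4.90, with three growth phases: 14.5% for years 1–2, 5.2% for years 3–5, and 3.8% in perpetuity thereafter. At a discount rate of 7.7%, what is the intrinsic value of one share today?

CHF 163.98

Three-stage DDM. Project D₁…D_5; terminal Gordon value at t=5 with g = 0.038; discount at r = 0.077.
D_1 = 5.6105
D_2 = 6.4240
D_3 = 6.7581
D_4 = 7.1095
D_5 = 7.4792
TV_5 = 7.7634/(0.077−0.038) = 199.0614
P₀ = Σ Dₜ/(1+r)ᵗ + TV_5/(1+r)^5 = 163.9783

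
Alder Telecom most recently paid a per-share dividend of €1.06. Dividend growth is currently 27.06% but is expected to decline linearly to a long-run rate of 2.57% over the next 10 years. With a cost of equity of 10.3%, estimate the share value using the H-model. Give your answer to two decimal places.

€30.86

H-model: P₀ = D₀[(1+g_L) + H(g_S−g_L)]/(r−g_L), with H = 10/2 = 5.
P₀ = 1.06 × [(1+0.0257) + 5×(0.2706−0.0257)] / (0.103−0.0257)
   = 1.06 × 2.2502 / 0.0773 = 30.8566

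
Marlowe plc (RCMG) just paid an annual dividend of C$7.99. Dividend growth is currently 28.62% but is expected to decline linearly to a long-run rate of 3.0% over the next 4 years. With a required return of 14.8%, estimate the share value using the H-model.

H-model: P₀ = D₀[(1+g_L) + H(g_S−g_L)]/(r−g_L), with H = 4/2 = 2.
P₀ = 7.99 × [(1+0.03) + 2×(0.2862−0.03)] / (0.148−0.03)
   = 7.99 × 1.5424 / 0.118 = 104.4388

C$104.44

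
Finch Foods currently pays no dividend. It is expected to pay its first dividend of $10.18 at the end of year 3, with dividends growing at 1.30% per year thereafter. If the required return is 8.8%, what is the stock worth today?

Deferred-dividend DDM. At t=2 the remaining stream is a growing perpetuity with first payment D_3 = 10.18.
V_2 = D_3/(r−g) = 10.18/(0.088−0.013) = 135.7333
P₀ = V_2/(1+r)^2 = 135.7333/(1+0.088)^2 = 114.6644

$114.66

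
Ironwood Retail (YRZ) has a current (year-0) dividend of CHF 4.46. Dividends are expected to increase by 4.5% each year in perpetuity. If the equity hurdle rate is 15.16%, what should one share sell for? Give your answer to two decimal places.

Gordon growth model: P₀ = D₁/(r − g). D₁ = 4.46 × (1 + 0.045) = 4.6607.
P₀ = 4.6607 / (0.1516 − 0.045) = 4.6607 / 0.1066 = 43.7214

CHF 43.72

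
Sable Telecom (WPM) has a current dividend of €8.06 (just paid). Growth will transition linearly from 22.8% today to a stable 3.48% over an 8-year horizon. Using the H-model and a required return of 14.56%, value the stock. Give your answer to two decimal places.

€131.49

H-model: P₀ = D₀[(1+g_L) + H(g_S−g_L)]/(r−g_L), with H = 8/2 = 4.
P₀ = 8.06 × [(1+0.0348) + 4×(0.228−0.0348)] / (0.1456−0.0348)
   = 8.06 × 1.8076 / 0.1108 = 131.4915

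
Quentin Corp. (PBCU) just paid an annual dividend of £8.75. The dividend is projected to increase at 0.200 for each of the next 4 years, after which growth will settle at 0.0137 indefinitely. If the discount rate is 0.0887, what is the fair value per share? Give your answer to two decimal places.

Two-stage DDM. Project D₁…D_4 at 0.2, terminal growth 0.0137, discount at r = 0.0887.
D_1 = 10.5000
D_2 = 12.6000
D_3 = 15.1200
D_4 = 18.1440
Terminal value at t=4: TV = D_5/(r−g) = 18.3926/(0.0887−0.0137) = 245.2343
P₀ = 10.5000/(1+0.0887)^1 + 12.6000/(1+0.0887)^2 + 15.1200/(1+0.0887)^3 + 18.1440/(1+0.0887)^4 + 245.2343/(1+0.0887)^4 = 219.4689

£219.47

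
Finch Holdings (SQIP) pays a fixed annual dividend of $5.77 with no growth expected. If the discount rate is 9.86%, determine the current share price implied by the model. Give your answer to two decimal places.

Zero-growth DDM (perpetuity): P₀ = D/r = 5.77 / 0.0986 = 58.5193

$58.52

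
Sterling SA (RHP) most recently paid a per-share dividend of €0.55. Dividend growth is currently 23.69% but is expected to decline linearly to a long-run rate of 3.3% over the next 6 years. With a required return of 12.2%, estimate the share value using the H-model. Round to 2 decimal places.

€10.16

H-model: P₀ = D₀[(1+g_L) + H(g_S−g_L)]/(r−g_L), with H = 6/2 = 3.
P₀ = 0.55 × [(1+0.033) + 3×(0.2369−0.033)] / (0.122−0.033)
   = 0.55 × 1.6447 / 0.089 = 10.1639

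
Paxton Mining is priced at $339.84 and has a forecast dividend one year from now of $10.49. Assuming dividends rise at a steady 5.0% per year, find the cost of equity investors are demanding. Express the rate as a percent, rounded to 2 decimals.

Rearranging the constant-growth DDM: r = D₁/P₀ + g.
r = 10.4900 / 339.84 + 0.05 = 0.03087 + 0.05 = 0.08087

8.09%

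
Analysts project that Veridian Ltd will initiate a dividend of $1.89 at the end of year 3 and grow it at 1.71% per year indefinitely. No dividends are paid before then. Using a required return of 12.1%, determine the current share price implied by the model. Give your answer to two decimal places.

Deferred-dividend DDM. At t=2 the remaining stream is a growing perpetuity with first payment D_3 = 1.89.
V_2 = D_3/(r−g) = 1.89/(0.121−0.0171) = 18.1906
P₀ = V_2/(1+r)^2 = 18.1906/(1+0.121)^2 = 14.4755

$14.48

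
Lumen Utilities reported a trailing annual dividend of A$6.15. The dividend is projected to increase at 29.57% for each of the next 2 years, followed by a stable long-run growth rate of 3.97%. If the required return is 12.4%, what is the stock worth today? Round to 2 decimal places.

A$116.06

Two-stage DDM. Project D₁…D_2 at 0.2957, terminal growth 0.0397, discount at r = 0.124.
D_1 = 7.9686
D_2 = 10.3249
Terminal value at t=2: TV = D_3/(r−g) = 10.7348/(0.124−0.0397) = 127.3399
P₀ = 7.9686/(1+0.124)^1 + 10.3249/(1+0.124)^2 + 127.3399/(1+0.124)^2 = 116.0552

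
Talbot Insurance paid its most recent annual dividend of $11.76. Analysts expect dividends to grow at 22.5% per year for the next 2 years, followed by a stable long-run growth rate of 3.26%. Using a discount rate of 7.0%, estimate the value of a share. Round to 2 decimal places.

Two-stage DDM. Project D₁…D_2 at 0.225, terminal growth 0.0326, discount at r = 0.07.
D_1 = 14.4060
D_2 = 17.6474
Terminal value at t=2: TV = D_3/(r−g) = 18.2227/(0.07−0.0326) = 487.2367
P₀ = 14.4060/(1+0.07)^1 + 17.6474/(1+0.07)^2 + 487.2367/(1+0.07)^2 = 454.4489

$454.45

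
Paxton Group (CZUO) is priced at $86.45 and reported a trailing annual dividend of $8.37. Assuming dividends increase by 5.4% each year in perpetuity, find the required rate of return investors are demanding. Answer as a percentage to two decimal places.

15.60%

Rearranging the constant-growth DDM: r = D₁/P₀ + g.
D₁ = 8.37 × (1 + 0.054) = 8.8220.
r = 8.8220 / 86.45 + 0.054 = 0.10205 + 0.054 = 0.15605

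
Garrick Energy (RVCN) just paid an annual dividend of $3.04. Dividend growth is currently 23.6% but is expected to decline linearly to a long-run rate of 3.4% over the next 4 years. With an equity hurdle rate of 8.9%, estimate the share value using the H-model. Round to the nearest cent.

H-model: P₀ = D₀[(1+g_L) + H(g_S−g_L)]/(r−g_L), with H = 4/2 = 2.
P₀ = 3.04 × [(1+0.034) + 2×(0.236−0.034)] / (0.089−0.034)
   = 3.04 × 1.4380 / 0.055 = 79.4822

$79.48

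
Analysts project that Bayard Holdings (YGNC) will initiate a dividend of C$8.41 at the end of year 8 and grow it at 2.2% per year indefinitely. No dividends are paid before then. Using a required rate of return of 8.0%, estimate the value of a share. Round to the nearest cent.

Deferred-dividend DDM. At t=7 the remaining stream is a growing perpetuity with first payment D_8 = 8.41.
V_7 = D_8/(r−g) = 8.41/(0.08−0.022) = 145.0000
P₀ = V_7/(1+r)^7 = 145.0000/(1+0.08)^7 = 84.6061

C$84.61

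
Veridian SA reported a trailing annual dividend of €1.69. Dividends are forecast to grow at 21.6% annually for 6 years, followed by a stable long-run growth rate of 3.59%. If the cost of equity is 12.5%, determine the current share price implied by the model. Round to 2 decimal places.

Two-stage DDM. Project D₁…D_6 at 0.216, terminal growth 0.0359, discount at r = 0.125.
D_1 = 2.0550
D_2 = 2.4989
D_3 = 3.0387
D_4 = 3.6951
D_5 = 4.4932
D_6 = 5.4637
Terminal value at t=6: TV = D_7/(r−g) = 5.6599/(0.125−0.0359) = 63.5226
P₀ = 2.0550/(1+0.125)^1 + 2.4989/(1+0.125)^2 + 3.0387/(1+0.125)^3 + 3.6951/(1+0.125)^4 + 4.4932/(1+0.125)^5 + 5.4637/(1+0.125)^6 + 63.5226/(1+0.125)^6 = 44.7644

€44.76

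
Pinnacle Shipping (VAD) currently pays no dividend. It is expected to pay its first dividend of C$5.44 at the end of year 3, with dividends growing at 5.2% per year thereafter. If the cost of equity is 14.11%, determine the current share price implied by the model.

C$46.89

Deferred-dividend DDM. At t=2 the remaining stream is a growing perpetuity with first payment D_3 = 5.44.
V_2 = D_3/(r−g) = 5.44/(0.1411−0.052) = 61.0550
P₀ = V_2/(1+r)^2 = 61.0550/(1+0.1411)^2 = 46.8893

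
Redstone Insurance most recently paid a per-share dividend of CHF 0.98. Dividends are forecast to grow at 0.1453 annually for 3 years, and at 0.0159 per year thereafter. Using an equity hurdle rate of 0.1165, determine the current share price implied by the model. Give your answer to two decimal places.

Two-stage DDM. Project D₁…D_3 at 0.1453, terminal growth 0.0159, discount at r = 0.1165.
D_1 = 1.1224
D_2 = 1.2855
D_3 = 1.4723
Terminal value at t=3: TV = D_4/(r−g) = 1.4957/(0.1165−0.0159) = 14.8675
P₀ = 1.1224/(1+0.1165)^1 + 1.2855/(1+0.1165)^2 + 1.4723/(1+0.1165)^3 + 14.8675/(1+0.1165)^3 = 13.7765

CHF 13.78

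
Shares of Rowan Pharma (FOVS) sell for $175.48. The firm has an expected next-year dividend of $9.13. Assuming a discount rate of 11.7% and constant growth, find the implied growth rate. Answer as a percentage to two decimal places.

6.50%

From P₀ = D₁/(r − g), the implied growth is g = r − D₁/P₀.
g = 0.117 − 9.13/175.48 = 0.117 − 0.05203 = 0.06497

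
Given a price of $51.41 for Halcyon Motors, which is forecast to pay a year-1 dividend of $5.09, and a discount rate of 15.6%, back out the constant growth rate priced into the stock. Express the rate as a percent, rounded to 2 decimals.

From P₀ = D₁/(r − g), the implied growth is g = r − D₁/P₀.
g = 0.156 − 5.09/51.41 = 0.156 − 0.09901 = 0.05699

5.70%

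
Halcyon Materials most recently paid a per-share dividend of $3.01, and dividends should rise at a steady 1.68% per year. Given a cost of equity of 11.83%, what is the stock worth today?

$30.15

Gordon growth model: P₀ = D₁/(r − g). D₁ = 3.01 × (1 + 0.0168) = 3.0606.
P₀ = 3.0606 / (0.1183 − 0.0168) = 3.0606 / 0.1015 = 30.1534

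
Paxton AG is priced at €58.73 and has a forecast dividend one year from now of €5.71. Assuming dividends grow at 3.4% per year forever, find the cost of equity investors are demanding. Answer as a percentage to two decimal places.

13.12%

Rearranging the constant-growth DDM: r = D₁/P₀ + g.
r = 5.7100 / 58.73 + 0.034 = 0.09722 + 0.034 = 0.13122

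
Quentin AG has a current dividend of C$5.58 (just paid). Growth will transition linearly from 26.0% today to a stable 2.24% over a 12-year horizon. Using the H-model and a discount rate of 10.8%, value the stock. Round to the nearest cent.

C$159.58

H-model: P₀ = D₀[(1+g_L) + H(g_S−g_L)]/(r−g_L), with H = 12/2 = 6.
P₀ = 5.58 × [(1+0.0224) + 6×(0.26−0.0224)] / (0.108−0.0224)
   = 5.58 × 2.4480 / 0.0856 = 159.5776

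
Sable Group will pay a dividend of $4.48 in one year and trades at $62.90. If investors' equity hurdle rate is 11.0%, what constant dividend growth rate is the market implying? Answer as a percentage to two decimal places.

3.88%

From P₀ = D₁/(r − g), the implied growth is g = r − D₁/P₀.
g = 0.11 − 4.48/62.90 = 0.11 − 0.07122 = 0.03878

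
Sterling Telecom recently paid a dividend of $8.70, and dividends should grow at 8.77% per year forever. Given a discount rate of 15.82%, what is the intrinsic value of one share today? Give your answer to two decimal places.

$134.23

Gordon growth model: P₀ = D₁/(r − g). D₁ = 8.70 × (1 + 0.0877) = 9.4630.
P₀ = 9.4630 / (0.1582 − 0.0877) = 9.4630 / 0.0705 = 134.2268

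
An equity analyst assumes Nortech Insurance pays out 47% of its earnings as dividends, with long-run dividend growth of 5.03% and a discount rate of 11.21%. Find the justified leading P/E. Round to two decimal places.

7.61

Justified leading P/E = b/(r−g) = 0.47/(0.1121−0.0503) = 7.6052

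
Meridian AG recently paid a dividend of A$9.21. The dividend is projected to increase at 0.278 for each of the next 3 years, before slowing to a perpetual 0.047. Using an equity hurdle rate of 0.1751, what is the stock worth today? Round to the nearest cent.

Two-stage DDM. Project D₁…D_3 at 0.278, terminal growth 0.047, discount at r = 0.1751.
D_1 = 11.7704
D_2 = 15.0425
D_3 = 19.2244
Terminal value at t=3: TV = D_4/(r−g) = 20.1279/(0.1751−0.047) = 157.1266
P₀ = 11.7704/(1+0.1751)^1 + 15.0425/(1+0.1751)^2 + 19.2244/(1+0.1751)^3 + 157.1266/(1+0.1751)^3 = 129.5910

A$129.59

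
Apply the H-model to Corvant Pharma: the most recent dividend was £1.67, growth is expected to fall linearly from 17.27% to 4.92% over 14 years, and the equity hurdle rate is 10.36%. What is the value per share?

H-model: P₀ = D₀[(1+g_L) + H(g_S−g_L)]/(r−g_L), with H = 14/2 = 7.
P₀ = 1.67 × [(1+0.0492) + 7×(0.1727−0.0492)] / (0.1036−0.0492)
   = 1.67 × 1.9137 / 0.0544 = 58.7478

£58.75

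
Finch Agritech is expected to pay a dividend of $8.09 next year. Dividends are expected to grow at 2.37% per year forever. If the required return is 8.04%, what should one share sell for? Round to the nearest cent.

$142.68

Gordon growth model: P₀ = D₁/(r − g), with D₁ = 8.09 given directly.
P₀ = 8.0900 / (0.0804 − 0.0237) = 8.0900 / 0.0567 = 142.6808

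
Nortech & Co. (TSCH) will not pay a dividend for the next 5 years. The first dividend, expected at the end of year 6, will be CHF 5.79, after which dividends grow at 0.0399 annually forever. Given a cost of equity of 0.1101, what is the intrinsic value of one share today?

CHF 48.93

Deferred-dividend DDM. At t=5 the remaining stream is a growing perpetuity with first payment D_6 = 5.79.
V_5 = D_6/(r−g) = 5.79/(0.1101−0.0399) = 82.4786
P₀ = V_5/(1+r)^5 = 82.4786/(1+0.1101)^5 = 48.9250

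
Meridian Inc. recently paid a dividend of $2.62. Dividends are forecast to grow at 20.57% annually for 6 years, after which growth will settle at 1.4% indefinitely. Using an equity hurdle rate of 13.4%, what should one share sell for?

Two-stage DDM. Project D₁…D_6 at 0.2057, terminal growth 0.014, discount at r = 0.134.
D_1 = 3.1589
D_2 = 3.8087
D_3 = 4.5922
D_4 = 5.5368
D_5 = 6.6757
D_6 = 8.0489
Terminal value at t=6: TV = D_7/(r−g) = 8.1616/(0.134−0.014) = 68.0133
P₀ = 3.1589/(1+0.134)^1 + 3.8087/(1+0.134)^2 + 4.5922/(1+0.134)^3 + 5.5368/(1+0.134)^4 + 6.6757/(1+0.134)^5 + 8.0489/(1+0.134)^6 + 68.0133/(1+0.134)^6 = 51.5722

$51.57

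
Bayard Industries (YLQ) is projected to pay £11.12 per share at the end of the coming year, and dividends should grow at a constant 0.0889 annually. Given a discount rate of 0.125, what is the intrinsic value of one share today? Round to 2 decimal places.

£308.03

Gordon growth model: P₀ = D₁/(r − g), with D₁ = 11.12 given directly.
P₀ = 11.1200 / (0.125 − 0.0889) = 11.1200 / 0.0361 = 308.0332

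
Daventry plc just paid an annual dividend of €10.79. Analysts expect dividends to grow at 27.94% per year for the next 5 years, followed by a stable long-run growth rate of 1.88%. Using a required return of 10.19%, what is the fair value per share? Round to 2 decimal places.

€365.49

Two-stage DDM. Project D₁…D_5 at 0.2794, terminal growth 0.0188, discount at r = 0.1019.
D_1 = 13.8047
D_2 = 17.6618
D_3 = 22.5965
D_4 = 28.9099
D_5 = 36.9873
Terminal value at t=5: TV = D_6/(r−g) = 37.6827/(0.1019−0.0188) = 453.4622
P₀ = 13.8047/(1+0.1019)^1 + 17.6618/(1+0.1019)^2 + 22.5965/(1+0.1019)^3 + 28.9099/(1+0.1019)^4 + 36.9873/(1+0.1019)^5 + 453.4622/(1+0.1019)^5 = 365.4878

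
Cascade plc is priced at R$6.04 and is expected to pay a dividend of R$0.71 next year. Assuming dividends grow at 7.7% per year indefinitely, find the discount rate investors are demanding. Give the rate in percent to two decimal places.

19.45%

Rearranging the constant-growth DDM: r = D₁/P₀ + g.
r = 0.7100 / 6.04 + 0.077 = 0.11755 + 0.077 = 0.19455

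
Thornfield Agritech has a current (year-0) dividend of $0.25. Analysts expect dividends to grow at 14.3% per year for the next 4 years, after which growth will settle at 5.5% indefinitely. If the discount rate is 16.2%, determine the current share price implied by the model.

$3.27

Two-stage DDM. Project D₁…D_4 at 0.143, terminal growth 0.055, discount at r = 0.162.
D_1 = 0.2858
D_2 = 0.3266
D_3 = 0.3733
D_4 = 0.4267
Terminal value at t=4: TV = D_5/(r−g) = 0.4502/(0.162−0.055) = 4.2072
P₀ = 0.2858/(1+0.162)^1 + 0.3266/(1+0.162)^2 + 0.3733/(1+0.162)^3 + 0.4267/(1+0.162)^4 + 4.2072/(1+0.162)^4 = 3.2674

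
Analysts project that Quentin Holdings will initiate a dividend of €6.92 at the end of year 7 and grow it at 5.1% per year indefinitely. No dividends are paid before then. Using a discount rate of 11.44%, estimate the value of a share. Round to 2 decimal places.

Deferred-dividend DDM. At t=6 the remaining stream is a growing perpetuity with first payment D_7 = 6.92.
V_6 = D_7/(r−g) = 6.92/(0.1144−0.051) = 109.1483
P₀ = V_6/(1+r)^6 = 109.1483/(1+0.1144)^6 = 56.9863

€56.99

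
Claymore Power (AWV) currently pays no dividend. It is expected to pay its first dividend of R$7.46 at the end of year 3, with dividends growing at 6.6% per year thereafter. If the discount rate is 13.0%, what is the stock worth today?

Deferred-dividend DDM. At t=2 the remaining stream is a growing perpetuity with first payment D_3 = 7.46.
V_2 = D_3/(r−g) = 7.46/(0.13−0.066) = 116.5625
P₀ = V_2/(1+r)^2 = 116.5625/(1+0.13)^2 = 91.2855

R$91.29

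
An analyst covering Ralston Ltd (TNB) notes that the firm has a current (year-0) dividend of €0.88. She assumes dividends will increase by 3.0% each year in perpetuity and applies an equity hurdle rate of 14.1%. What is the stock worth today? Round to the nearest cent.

Gordon growth model: P₀ = D₁/(r − g). D₁ = 0.88 × (1 + 0.03) = 0.9064.
P₀ = 0.9064 / (0.141 − 0.03) = 0.9064 / 0.111 = 8.1658

€8.17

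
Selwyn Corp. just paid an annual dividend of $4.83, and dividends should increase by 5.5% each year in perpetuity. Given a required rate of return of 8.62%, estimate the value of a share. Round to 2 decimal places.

Gordon growth model: P₀ = D₁/(r − g). D₁ = 4.83 × (1 + 0.055) = 5.0957.
P₀ = 5.0957 / (0.0862 − 0.055) = 5.0957 / 0.0312 = 163.3221

$163.32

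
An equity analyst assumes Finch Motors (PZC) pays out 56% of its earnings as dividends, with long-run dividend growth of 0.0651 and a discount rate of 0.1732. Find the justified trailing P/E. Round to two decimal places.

5.52

Justified trailing P/E = b(1+g)/(r−g) = 0.56×(1+0.0651)/(0.1732−0.0651) = 5.5176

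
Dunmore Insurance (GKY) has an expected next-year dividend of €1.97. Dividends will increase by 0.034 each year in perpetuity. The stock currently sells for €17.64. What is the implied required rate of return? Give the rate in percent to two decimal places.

Rearranging the constant-growth DDM: r = D₁/P₀ + g.
r = 1.9700 / 17.64 + 0.034 = 0.11168 + 0.034 = 0.14568

14.57%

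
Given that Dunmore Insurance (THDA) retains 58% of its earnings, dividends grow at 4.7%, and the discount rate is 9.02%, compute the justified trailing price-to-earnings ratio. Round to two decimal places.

Payout ratio b = 1 − 0.58 = 0.42.
Justified trailing P/E = b(1+g)/(r−g) = 0.42×(1+0.047)/(0.0902−0.047) = 10.1792

10.18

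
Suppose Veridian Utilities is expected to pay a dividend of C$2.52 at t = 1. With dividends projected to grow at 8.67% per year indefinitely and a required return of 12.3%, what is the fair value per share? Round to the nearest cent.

Gordon growth model: P₀ = D₁/(r − g), with D₁ = 2.52 given directly.
P₀ = 2.5200 / (0.123 − 0.0867) = 2.5200 / 0.0363 = 69.4215

C$69.42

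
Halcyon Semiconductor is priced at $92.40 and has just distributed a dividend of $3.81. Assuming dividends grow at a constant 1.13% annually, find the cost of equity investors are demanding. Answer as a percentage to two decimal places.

Rearranging the constant-growth DDM: r = D₁/P₀ + g.
D₁ = 3.81 × (1 + 0.0113) = 3.8531.
r = 3.8531 / 92.40 + 0.0113 = 0.04170 + 0.0113 = 0.05300

5.30%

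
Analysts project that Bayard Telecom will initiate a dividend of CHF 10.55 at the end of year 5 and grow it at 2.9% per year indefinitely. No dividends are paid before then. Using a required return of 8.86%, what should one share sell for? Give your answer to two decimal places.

CHF 126.05

Deferred-dividend DDM. At t=4 the remaining stream is a growing perpetuity with first payment D_5 = 10.55.
V_4 = D_5/(r−g) = 10.55/(0.0886−0.029) = 177.0134
P₀ = V_4/(1+r)^4 = 177.0134/(1+0.0886)^4 = 126.0471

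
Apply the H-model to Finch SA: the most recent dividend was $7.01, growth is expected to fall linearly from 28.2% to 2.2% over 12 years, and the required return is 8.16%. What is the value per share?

H-model: P₀ = D₀[(1+g_L) + H(g_S−g_L)]/(r−g_L), with H = 12/2 = 6.
P₀ = 7.01 × [(1+0.022) + 6×(0.282−0.022)] / (0.0816−0.022)
   = 7.01 × 2.5820 / 0.0596 = 303.6883

$303.69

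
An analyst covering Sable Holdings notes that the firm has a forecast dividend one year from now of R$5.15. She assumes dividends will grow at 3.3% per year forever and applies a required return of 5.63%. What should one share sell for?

R$221.03

Gordon growth model: P₀ = D₁/(r − g), with D₁ = 5.15 given directly.
P₀ = 5.1500 / (0.0563 − 0.033) = 5.1500 / 0.0233 = 221.0300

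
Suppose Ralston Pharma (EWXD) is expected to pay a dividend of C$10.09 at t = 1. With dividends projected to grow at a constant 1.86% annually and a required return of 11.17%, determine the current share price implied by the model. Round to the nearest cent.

C$108.38

Gordon growth model: P₀ = D₁/(r − g), with D₁ = 10.09 given directly.
P₀ = 10.0900 / (0.1117 − 0.0186) = 10.0900 / 0.0931 = 108.3781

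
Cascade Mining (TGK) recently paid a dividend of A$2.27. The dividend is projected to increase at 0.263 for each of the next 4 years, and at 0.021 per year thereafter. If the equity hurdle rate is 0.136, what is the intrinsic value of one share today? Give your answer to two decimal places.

Two-stage DDM. Project D₁…D_4 at 0.263, terminal growth 0.021, discount at r = 0.136.
D_1 = 2.8670
D_2 = 3.6210
D_3 = 4.5734
D_4 = 5.7762
Terminal value at t=4: TV = D_5/(r−g) = 5.8975/(0.136−0.021) = 51.2823
P₀ = 2.8670/(1+0.136)^1 + 3.6210/(1+0.136)^2 + 4.5734/(1+0.136)^3 + 5.7762/(1+0.136)^4 + 51.2823/(1+0.136)^4 = 42.7108

A$42.71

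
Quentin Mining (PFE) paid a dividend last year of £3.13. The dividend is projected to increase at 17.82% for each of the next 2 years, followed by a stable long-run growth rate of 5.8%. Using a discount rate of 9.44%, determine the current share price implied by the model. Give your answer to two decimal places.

£112.44

Two-stage DDM. Project D₁…D_2 at 0.1782, terminal growth 0.058, discount at r = 0.0944.
D_1 = 3.6878
D_2 = 4.3449
Terminal value at t=2: TV = D_3/(r−g) = 4.5969/(0.0944−0.058) = 126.2893
P₀ = 3.6878/(1+0.0944)^1 + 4.3449/(1+0.0944)^2 + 126.2893/(1+0.0944)^2 = 112.4396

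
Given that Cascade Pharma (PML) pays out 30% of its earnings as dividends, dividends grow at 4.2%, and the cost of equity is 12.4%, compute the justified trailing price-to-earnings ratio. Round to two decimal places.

Justified trailing P/E = b(1+g)/(r−g) = 0.30×(1+0.042)/(0.124−0.042) = 3.8122

3.81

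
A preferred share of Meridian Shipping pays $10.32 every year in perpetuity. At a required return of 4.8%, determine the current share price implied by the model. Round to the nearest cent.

Zero-growth DDM (perpetuity): P₀ = D/r = 10.32 / 0.048 = 215.0000

$215.00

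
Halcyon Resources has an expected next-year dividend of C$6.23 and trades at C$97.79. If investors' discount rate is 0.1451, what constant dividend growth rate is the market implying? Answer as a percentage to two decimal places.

8.14%

From P₀ = D₁/(r − g), the implied growth is g = r − D₁/P₀.
g = 0.1451 − 6.23/97.79 = 0.1451 − 0.06371 = 0.08139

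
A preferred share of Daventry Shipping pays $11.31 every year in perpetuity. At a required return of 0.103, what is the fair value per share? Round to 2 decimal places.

Zero-growth DDM (perpetuity): P₀ = D/r = 11.31 / 0.103 = 109.8058

$109.81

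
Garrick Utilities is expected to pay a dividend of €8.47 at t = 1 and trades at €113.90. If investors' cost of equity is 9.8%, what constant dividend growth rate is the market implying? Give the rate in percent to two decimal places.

From P₀ = D₁/(r − g), the implied growth is g = r − D₁/P₀.
g = 0.098 − 8.47/113.90 = 0.098 − 0.07436 = 0.02364

2.36%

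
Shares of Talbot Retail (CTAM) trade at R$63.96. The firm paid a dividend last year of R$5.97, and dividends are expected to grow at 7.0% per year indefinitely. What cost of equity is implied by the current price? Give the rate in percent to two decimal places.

Rearranging the constant-growth DDM: r = D₁/P₀ + g.
D₁ = 5.97 × (1 + 0.07) = 6.3879.
r = 6.3879 / 63.96 + 0.07 = 0.09987 + 0.07 = 0.16987

16.99%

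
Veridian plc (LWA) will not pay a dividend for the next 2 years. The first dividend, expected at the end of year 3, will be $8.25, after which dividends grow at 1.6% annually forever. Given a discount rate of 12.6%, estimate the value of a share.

$59.15

Deferred-dividend DDM. At t=2 the remaining stream is a growing perpetuity with first payment D_3 = 8.25.
V_2 = D_3/(r−g) = 8.25/(0.126−0.016) = 75.0000
P₀ = V_2/(1+r)^2 = 75.0000/(1+0.126)^2 = 59.1540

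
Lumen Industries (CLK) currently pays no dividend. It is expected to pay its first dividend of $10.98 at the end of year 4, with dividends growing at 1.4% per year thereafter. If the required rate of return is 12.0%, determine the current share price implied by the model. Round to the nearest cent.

$73.73

Deferred-dividend DDM. At t=3 the remaining stream is a growing perpetuity with first payment D_4 = 10.98.
V_3 = D_4/(r−g) = 10.98/(0.12−0.014) = 103.5849
P₀ = V_3/(1+r)^3 = 103.5849/(1+0.12)^3 = 73.7297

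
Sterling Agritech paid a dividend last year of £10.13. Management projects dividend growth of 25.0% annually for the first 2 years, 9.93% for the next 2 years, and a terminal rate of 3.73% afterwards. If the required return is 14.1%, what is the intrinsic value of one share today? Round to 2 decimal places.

£159.14

Three-stage DDM. Project D₁…D_4; terminal Gordon value at t=4 with g = 0.0373; discount at r = 0.141.
D_1 = 12.6625
D_2 = 15.8281
D_3 = 17.3999
D_4 = 19.1277
TV_4 = 19.8411/(0.141−0.0373) = 191.3320
P₀ = Σ Dₜ/(1+r)ᵗ + TV_4/(1+r)^4 = 159.1419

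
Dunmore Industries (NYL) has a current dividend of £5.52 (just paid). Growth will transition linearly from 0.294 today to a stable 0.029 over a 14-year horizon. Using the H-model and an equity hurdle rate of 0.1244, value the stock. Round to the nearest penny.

£166.87

H-model: P₀ = D₀[(1+g_L) + H(g_S−g_L)]/(r−g_L), with H = 14/2 = 7.
P₀ = 5.52 × [(1+0.029) + 7×(0.294−0.029)] / (0.1244−0.029)
   = 5.52 × 2.8840 / 0.0954 = 166.8730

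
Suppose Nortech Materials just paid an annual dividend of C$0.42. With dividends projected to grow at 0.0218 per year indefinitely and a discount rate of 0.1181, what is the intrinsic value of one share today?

C$4.46

Gordon growth model: P₀ = D₁/(r − g). D₁ = 0.42 × (1 + 0.0218) = 0.4292.
P₀ = 0.4292 / (0.1181 − 0.0218) = 0.4292 / 0.0963 = 4.4564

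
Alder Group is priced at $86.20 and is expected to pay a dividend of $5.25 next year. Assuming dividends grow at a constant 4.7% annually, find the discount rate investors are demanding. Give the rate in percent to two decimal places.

10.79%

Rearranging the constant-growth DDM: r = D₁/P₀ + g.
r = 5.2500 / 86.20 + 0.047 = 0.06090 + 0.047 = 0.10790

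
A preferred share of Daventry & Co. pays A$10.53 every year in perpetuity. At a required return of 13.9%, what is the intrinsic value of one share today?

Zero-growth DDM (perpetuity): P₀ = D/r = 10.53 / 0.139 = 75.7554

A$75.76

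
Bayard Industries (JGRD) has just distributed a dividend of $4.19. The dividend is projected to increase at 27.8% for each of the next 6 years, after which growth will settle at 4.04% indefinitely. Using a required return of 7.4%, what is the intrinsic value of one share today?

$416.60

Two-stage DDM. Project D₁…D_6 at 0.278, terminal growth 0.0404, discount at r = 0.074.
D_1 = 5.3548
D_2 = 6.8435
D_3 = 8.7459
D_4 = 11.1773
D_5 = 14.2846
D_6 = 18.2557
Terminal value at t=6: TV = D_7/(r−g) = 18.9933/(0.074−0.0404) = 565.2756
P₀ = 5.3548/(1+0.074)^1 + 6.8435/(1+0.074)^2 + 8.7459/(1+0.074)^3 + 11.1773/(1+0.074)^4 + 14.2846/(1+0.074)^5 + 18.2557/(1+0.074)^6 + 565.2756/(1+0.074)^6 = 416.5989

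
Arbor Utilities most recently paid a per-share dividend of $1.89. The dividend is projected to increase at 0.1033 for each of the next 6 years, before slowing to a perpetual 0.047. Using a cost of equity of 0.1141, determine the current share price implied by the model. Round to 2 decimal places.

$38.78

Two-stage DDM. Project D₁…D_6 at 0.1033, terminal growth 0.047, discount at r = 0.1141.
D_1 = 2.0852
D_2 = 2.3006
D_3 = 2.5383
D_4 = 2.8005
D_5 = 3.0898
D_6 = 3.4090
Terminal value at t=6: TV = D_7/(r−g) = 3.5692/(0.1141−0.047) = 53.1922
P₀ = 2.0852/(1+0.1141)^1 + 2.3006/(1+0.1141)^2 + 2.5383/(1+0.1141)^3 + 2.8005/(1+0.1141)^4 + 3.0898/(1+0.1141)^5 + 3.4090/(1+0.1141)^6 + 53.1922/(1+0.1141)^6 = 38.7779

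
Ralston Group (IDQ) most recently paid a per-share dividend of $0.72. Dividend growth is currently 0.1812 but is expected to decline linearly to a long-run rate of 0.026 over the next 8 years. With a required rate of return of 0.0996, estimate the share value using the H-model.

$16.11

H-model: P₀ = D₀[(1+g_L) + H(g_S−g_L)]/(r−g_L), with H = 8/2 = 4.
P₀ = 0.72 × [(1+0.026) + 4×(0.1812−0.026)] / (0.0996−0.026)
   = 0.72 × 1.6468 / 0.0736 = 16.1100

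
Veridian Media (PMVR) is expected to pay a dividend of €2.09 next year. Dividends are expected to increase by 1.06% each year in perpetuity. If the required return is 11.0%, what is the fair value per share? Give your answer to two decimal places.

Gordon growth model: P₀ = D₁/(r − g), with D₁ = 2.09 given directly.
P₀ = 2.0900 / (0.11 − 0.0106) = 2.0900 / 0.0994 = 21.0262

€21.03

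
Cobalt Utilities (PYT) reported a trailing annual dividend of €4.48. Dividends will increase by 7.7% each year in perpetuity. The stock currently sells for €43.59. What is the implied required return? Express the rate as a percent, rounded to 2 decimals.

18.77%

Rearranging the constant-growth DDM: r = D₁/P₀ + g.
D₁ = 4.48 × (1 + 0.077) = 4.8250.
r = 4.8250 / 43.59 + 0.077 = 0.11069 + 0.077 = 0.18769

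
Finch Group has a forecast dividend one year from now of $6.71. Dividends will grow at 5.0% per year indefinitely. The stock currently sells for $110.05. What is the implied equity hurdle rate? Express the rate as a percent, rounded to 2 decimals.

11.10%

Rearranging the constant-growth DDM: r = D₁/P₀ + g.
r = 6.7100 / 110.05 + 0.05 = 0.06097 + 0.05 = 0.11097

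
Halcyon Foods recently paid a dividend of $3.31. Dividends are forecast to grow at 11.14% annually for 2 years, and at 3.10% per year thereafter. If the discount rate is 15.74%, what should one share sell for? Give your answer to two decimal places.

Two-stage DDM. Project D₁…D_2 at 0.1114, terminal growth 0.031, discount at r = 0.1574.
D_1 = 3.6787
D_2 = 4.0885
Terminal value at t=2: TV = D_3/(r−g) = 4.2153/(0.1574−0.031) = 33.3488
P₀ = 3.6787/(1+0.1574)^1 + 4.0885/(1+0.1574)^2 + 33.3488/(1+0.1574)^2 = 31.1256

$31.13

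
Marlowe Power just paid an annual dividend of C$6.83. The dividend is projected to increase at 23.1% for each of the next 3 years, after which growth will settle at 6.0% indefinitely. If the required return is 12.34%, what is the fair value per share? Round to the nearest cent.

Two-stage DDM. Project D₁…D_3 at 0.231, terminal growth 0.06, discount at r = 0.1234.
D_1 = 8.4077
D_2 = 10.3499
D_3 = 12.7407
Terminal value at t=3: TV = D_4/(r−g) = 13.5052/(0.1234−0.06) = 213.0156
P₀ = 8.4077/(1+0.1234)^1 + 10.3499/(1+0.1234)^2 + 12.7407/(1+0.1234)^3 + 213.0156/(1+0.1234)^3 = 174.9196

C$174.92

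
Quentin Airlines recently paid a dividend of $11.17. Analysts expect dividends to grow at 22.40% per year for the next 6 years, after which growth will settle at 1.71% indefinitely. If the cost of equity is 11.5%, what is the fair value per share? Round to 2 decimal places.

Two-stage DDM. Project D₁…D_6 at 0.224, terminal growth 0.0171, discount at r = 0.115.
D_1 = 13.6721
D_2 = 16.7346
D_3 = 20.4832
D_4 = 25.0714
D_5 = 30.6874
D_6 = 37.5614
Terminal value at t=6: TV = D_7/(r−g) = 38.2037/(0.115−0.0171) = 390.2318
P₀ = 13.6721/(1+0.115)^1 + 16.7346/(1+0.115)^2 + 20.4832/(1+0.115)^3 + 25.0714/(1+0.115)^4 + 30.6874/(1+0.115)^5 + 37.5614/(1+0.115)^6 + 390.2318/(1+0.115)^6 = 297.1575

$297.16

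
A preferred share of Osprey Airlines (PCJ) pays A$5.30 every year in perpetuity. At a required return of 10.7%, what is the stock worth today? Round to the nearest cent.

Zero-growth DDM (perpetuity): P₀ = D/r = 5.30 / 0.107 = 49.5327

A$49.53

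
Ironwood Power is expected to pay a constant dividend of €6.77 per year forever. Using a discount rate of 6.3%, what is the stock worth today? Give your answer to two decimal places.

Zero-growth DDM (perpetuity): P₀ = D/r = 6.77 / 0.063 = 107.4603

€107.46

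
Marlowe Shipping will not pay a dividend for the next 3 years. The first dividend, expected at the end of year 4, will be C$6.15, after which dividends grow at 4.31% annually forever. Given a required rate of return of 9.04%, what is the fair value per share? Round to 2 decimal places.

C$100.29

Deferred-dividend DDM. At t=3 the remaining stream is a growing perpetuity with first payment D_4 = 6.15.
V_3 = D_4/(r−g) = 6.15/(0.0904−0.0431) = 130.0211
P₀ = V_3/(1+r)^3 = 130.0211/(1+0.0904)^3 = 100.2897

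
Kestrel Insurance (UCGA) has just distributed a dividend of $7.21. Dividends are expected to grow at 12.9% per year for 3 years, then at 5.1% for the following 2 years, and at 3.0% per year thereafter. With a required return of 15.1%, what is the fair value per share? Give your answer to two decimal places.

$80.99

Three-stage DDM. Project D₁…D_5; terminal Gordon value at t=5 with g = 0.03; discount at r = 0.151.
D_1 = 8.1401
D_2 = 9.1902
D_3 = 10.3757
D_4 = 10.9049
D_5 = 11.4610
TV_5 = 11.8048/(0.151−0.03) = 97.5606
P₀ = Σ Dₜ/(1+r)ᵗ + TV_5/(1+r)^5 = 80.9948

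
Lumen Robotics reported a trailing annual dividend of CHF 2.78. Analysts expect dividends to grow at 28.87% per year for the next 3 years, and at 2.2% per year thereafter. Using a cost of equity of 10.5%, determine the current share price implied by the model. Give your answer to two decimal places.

Two-stage DDM. Project D₁…D_3 at 0.2887, terminal growth 0.022, discount at r = 0.105.
D_1 = 3.5826
D_2 = 4.6169
D_3 = 5.9498
Terminal value at t=3: TV = D_4/(r−g) = 6.0807/(0.105−0.022) = 73.2610
P₀ = 3.5826/(1+0.105)^1 + 4.6169/(1+0.105)^2 + 5.9498/(1+0.105)^3 + 73.2610/(1+0.105)^3 = 65.7314

CHF 65.73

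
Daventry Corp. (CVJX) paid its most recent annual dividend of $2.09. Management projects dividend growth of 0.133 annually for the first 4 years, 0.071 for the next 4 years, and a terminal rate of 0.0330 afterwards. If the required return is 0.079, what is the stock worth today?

Three-stage DDM. Project D₁…D_8; terminal Gordon value at t=8 with g = 0.033; discount at r = 0.079.
D_1 = 2.3680
D_2 = 2.6829
D_3 = 3.0397
D_4 = 3.4440
D_5 = 3.6885
D_6 = 3.9504
D_7 = 4.2309
D_8 = 4.5313
TV_8 = 4.6808/(0.079−0.033) = 101.7575
P₀ = Σ Dₜ/(1+r)ᵗ + TV_8/(1+r)^8 = 74.8214

$74.82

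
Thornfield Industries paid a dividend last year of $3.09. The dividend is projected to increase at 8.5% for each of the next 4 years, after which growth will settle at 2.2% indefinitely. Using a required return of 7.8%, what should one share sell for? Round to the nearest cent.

Two-stage DDM. Project D₁…D_4 at 0.085, terminal growth 0.022, discount at r = 0.078.
D_1 = 3.3526
D_2 = 3.6376
D_3 = 3.9468
D_4 = 4.2823
Terminal value at t=4: TV = D_5/(r−g) = 4.3765/(0.078−0.022) = 78.1520
P₀ = 3.3526/(1+0.078)^1 + 3.6376/(1+0.078)^2 + 3.9468/(1+0.078)^3 + 4.2823/(1+0.078)^4 + 78.1520/(1+0.078)^4 = 70.4335

$70.43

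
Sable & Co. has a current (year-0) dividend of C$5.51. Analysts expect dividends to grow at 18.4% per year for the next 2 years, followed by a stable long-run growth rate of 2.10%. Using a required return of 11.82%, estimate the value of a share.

Two-stage DDM. Project D₁…D_2 at 0.184, terminal growth 0.021, discount at r = 0.1182.
D_1 = 6.5238
D_2 = 7.7242
Terminal value at t=2: TV = D_3/(r−g) = 7.8864/(0.1182−0.021) = 81.1362
P₀ = 6.5238/(1+0.1182)^1 + 7.7242/(1+0.1182)^2 + 81.1362/(1+0.1182)^2 = 76.9014

C$76.90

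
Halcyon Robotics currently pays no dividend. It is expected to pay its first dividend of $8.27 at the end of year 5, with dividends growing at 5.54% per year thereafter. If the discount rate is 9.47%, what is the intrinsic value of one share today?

Deferred-dividend DDM. At t=4 the remaining stream is a growing perpetuity with first payment D_5 = 8.27.
V_4 = D_5/(r−g) = 8.27/(0.0947−0.0554) = 210.4326
P₀ = V_4/(1+r)^4 = 210.4326/(1+0.0947)^4 = 146.5320

$146.53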